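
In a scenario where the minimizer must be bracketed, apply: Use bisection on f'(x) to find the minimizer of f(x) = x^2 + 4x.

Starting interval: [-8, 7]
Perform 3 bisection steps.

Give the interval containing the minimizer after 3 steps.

Finding critical point of f(x) = x^2 + 4x using bisection on f'(x) = 2x + 4.
f'(x) = 0 when x = -2.
Starting interval: [-8, 7]
Step 1: mid = -1/2, f'(mid) = 3, new interval = [-8, -1/2]
Step 2: mid = -17/4, f'(mid) = -9/2, new interval = [-17/4, -1/2]
Step 3: mid = -19/8, f'(mid) = -3/4, new interval = [-19/8, -1/2]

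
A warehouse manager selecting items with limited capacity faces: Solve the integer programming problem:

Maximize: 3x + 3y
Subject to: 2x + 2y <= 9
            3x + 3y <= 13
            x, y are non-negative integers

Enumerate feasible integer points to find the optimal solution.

Constraint 1: 2x + 2y <= 9
Constraint 2: 3x + 3y <= 13
Feasible x range (need y >= 0): 0 <= x <= min(9/2, 13/3) => x in {0, ..., 4}.
Enumerate feasible integer points row by row (the coefficient of y is 3 > 0, so for each x the largest feasible y gives the best value):
  x = 0: y <= min((9 - 2*0)/2, (13 - 3*0)/3) => y in {0, ..., 4}; best 3*0 + 3*4 = 12
  x = 1: y <= min((9 - 2*1)/2, (13 - 3*1)/3) => y in {0, ..., 3}; best 3*1 + 3*3 = 12
  x = 2: y <= min((9 - 2*2)/2, (13 - 3*2)/3) => y in {0, ..., 2}; best 3*2 + 3*2 = 12
  x = 3: y <= min((9 - 2*3)/2, (13 - 3*3)/3) => y in {0, ..., 1}; best 3*3 + 3*1 = 12
  x = 4: y <= min((9 - 2*4)/2, (13 - 3*4)/3) => y in {0}; best 3*4 + 3*0 = 12
The maximum 3x + 3y = 12 is achieved at x = 0, y = 4.
(The same value 12 is also attained at (1, 3), (2, 2), (3, 1), (4, 0).)
Check: 2*0 + 2*4 = 8 <= 9 and 3*0 + 3*4 = 12 <= 13.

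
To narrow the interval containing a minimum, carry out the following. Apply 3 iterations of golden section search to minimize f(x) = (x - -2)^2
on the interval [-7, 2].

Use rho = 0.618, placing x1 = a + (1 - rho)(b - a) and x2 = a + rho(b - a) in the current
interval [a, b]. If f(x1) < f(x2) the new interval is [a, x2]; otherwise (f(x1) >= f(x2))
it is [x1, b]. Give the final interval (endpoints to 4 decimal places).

Golden section search for min of f(x) = (x - -2)^2 on [-7, 2].
Each step: x1 = a + (1 - rho)(b - a), x2 = a + rho(b - a); if f(x1) < f(x2) keep [a, x2], otherwise keep [x1, b].
Step 1: [-7.0000, 2.0000], x1=-3.5620 (f=2.4398), x2=-1.4380 (f=0.3158); f(x1) > f(x2) => keep [-3.5620, 2.0000]
Step 2: [-3.5620, 2.0000], x1=-1.4373 (f=0.3166), x2=-0.1247 (f=3.5168); f(x1) < f(x2) => keep [-3.5620, -0.1247]
Step 3: [-3.5620, -0.1247], x1=-2.2489 (f=0.0620), x2=-1.4377 (f=0.3161); f(x1) < f(x2) => keep [-3.5620, -1.4377]
Final interval: [-3.5620, -1.4377]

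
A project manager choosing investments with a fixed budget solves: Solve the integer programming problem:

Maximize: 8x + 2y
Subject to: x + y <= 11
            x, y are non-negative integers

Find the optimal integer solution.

Objective: 8x + 2y, constraint: x + y <= 11
Coefficient of x is 8 >= coefficient of y is 2, so allocate the entire budget to x.
Optimal: x = 11, y = 0, value = 88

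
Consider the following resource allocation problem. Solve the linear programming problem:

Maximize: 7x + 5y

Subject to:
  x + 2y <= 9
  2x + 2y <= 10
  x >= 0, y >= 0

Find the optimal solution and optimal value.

Feasible vertices: (0, 0), (0, 9/2), (1, 4), (5, 0)
Objective 7x + 5y at each:
  (0, 0): 0
  (0, 9/2): 45/2
  (1, 4): 27
  (5, 0): 35
Maximum is 35 at (5, 0).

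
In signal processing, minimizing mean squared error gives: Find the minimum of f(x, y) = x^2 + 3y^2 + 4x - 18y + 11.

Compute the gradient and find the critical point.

f(x,y) = x^2 + 3y^2 + 4x - 18y + 11
df/dx = 2x + (4) = 0  =>  x = -2
df/dy = 6y + (-18) = 0  =>  y = 3
f(-2, 3) = 1*(-2)^2 + 3*(3)^2 + 4*(-2) + -18*(3) + 11 = -20
Hessian is diagonal with entries 2, 6 > 0, so this is a minimum.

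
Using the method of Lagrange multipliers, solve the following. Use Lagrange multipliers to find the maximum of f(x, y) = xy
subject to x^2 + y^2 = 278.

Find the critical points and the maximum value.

Lagrange conditions: y = 2*lambda*x and x = 2*lambda*y
If x = 0 then y = 0, violating the constraint, so x, y != 0.
Dividing: y/x = x/y => x^2 = y^2 => y = x or y = -x
Constraint: 2x^2 = 278 => x^2 = 139 => x = +/-sqrt(139)
Critical points: (sqrt(139), sqrt(139)), (-sqrt(139), -sqrt(139)), (sqrt(139), -sqrt(139)), (-sqrt(139), sqrt(139))
  y = x:  xy = x^2 = 139  at (sqrt(139), sqrt(139)) and (-sqrt(139), -sqrt(139))
  y = -x: xy = -x^2 = -139 at (sqrt(139), -sqrt(139)) and (-sqrt(139), sqrt(139))
Maximum xy = 139 at (sqrt(139), sqrt(139)) and (-sqrt(139), -sqrt(139))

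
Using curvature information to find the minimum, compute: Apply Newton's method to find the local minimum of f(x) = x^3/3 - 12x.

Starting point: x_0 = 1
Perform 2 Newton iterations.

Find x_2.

f(x) = x^3/3 - 12x
f'(x) = x^2 - 12, f''(x) = 2x
Newton update: x_{n+1} = x_n - (x_n^2 - 12)/(2*x_n)
Step 1: x_0 = 1, f'=-11, f''=2, x_1 = 13/2
Step 2: x_1 = 13/2, f'=121/4, f''=13, x_2 = 217/52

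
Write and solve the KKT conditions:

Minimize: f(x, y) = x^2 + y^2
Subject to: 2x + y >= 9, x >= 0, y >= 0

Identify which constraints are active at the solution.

KKT conditions for min x^2 + y^2 s.t. 2x + 1y >= 9, x >= 0, y >= 0:
Stationarity: 2x = mu*2 + mu_x, 2y = mu*1 + mu_y, with mu, mu_x, mu_y >= 0
Complementary slackness: mu*(2x + y - 9) = 0, mu_x*x = 0, mu_y*y = 0
(0, 0) is infeasible (2*0 + 1*0 < 9), so if mu = 0 stationarity would force x = mu_x/2 >= 0, y = mu_y/2 >= 0 with mu_x*x = mu_y*y = 0, i.e. x = y = 0: contradiction. Hence mu > 0 and 2x + y = 9 is active.
Try x > 0, y > 0 (so mu_x = mu_y = 0): x = 2*mu/2, y = 1*mu/2
Substitute: 2*(2*mu/2) + 1*(1*mu/2) = 9
  mu*5/2 = 9 => mu = 18/5
x* = 18/5 > 0, y* = 9/5 > 0, consistent with mu_x = mu_y = 0.
f is convex and the constraints are linear, so this KKT point is the global minimum.
f* = 81/5
Active constraints: 2x + y >= 9 (holds with equality, mu = 18/5 > 0); x >= 0 and y >= 0 are inactive (mu_x = mu_y = 0).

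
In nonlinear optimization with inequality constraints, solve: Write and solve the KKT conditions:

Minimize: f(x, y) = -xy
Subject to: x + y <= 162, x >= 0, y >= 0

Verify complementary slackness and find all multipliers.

Problem: min -xy s.t. x + y <= 162 (multiplier lambda), x >= 0 (mu_x), y >= 0 (mu_y)
KKT stationarity: -y + lambda - mu_x = 0, -x + lambda - mu_y = 0, with lambda, mu_x, mu_y >= 0
Complementary slackness: lambda*(x + y - 162) = 0, mu_x*x = 0, mu_y*y = 0
If lambda = 0: y = -mu_x <= 0 and x = -mu_y <= 0 force x = y = 0 with f = 0; but x = y = 81 is feasible with f = -6561 < 0, so this is not the minimum. Hence lambda > 0 and x + y = 162.
Try x > 0, y > 0 (so mu_x = mu_y = 0): y = lambda, x = lambda => x = y = lambda
x + y = 162 => 2*lambda = 162 => lambda = 81
x* = y* = 81 > 0, consistent with mu_x = mu_y = 0.
(Any feasible point with x = 0 or y = 0 has f = 0 > -6561, so the minimum is not on those boundaries.)
min(-xy) = -6561 (i.e. max xy = 6561)
Multipliers: lambda = 81, mu_x = 0, mu_y = 0
Complementary slackness: lambda*(x + y - 162) = 81*(81 + 81 - 162) = 0, mu_x*x = 0*81 = 0, mu_y*y = 0*81 = 0. Satisfied.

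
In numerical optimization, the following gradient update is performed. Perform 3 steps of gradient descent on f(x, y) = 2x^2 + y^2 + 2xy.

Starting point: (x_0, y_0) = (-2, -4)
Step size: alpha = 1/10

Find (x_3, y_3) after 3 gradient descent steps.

f(x,y) = 2x^2 + y^2 + 2xy
grad_x = 4x + 2y, grad_y = 2y + 2x
Step 1: grad = (-16, -12), (-2/5, -14/5)
Step 2: grad = (-36/5, -32/5), (8/25, -54/25)
Step 3: grad = (-76/25, -92/25), (78/125, -224/125)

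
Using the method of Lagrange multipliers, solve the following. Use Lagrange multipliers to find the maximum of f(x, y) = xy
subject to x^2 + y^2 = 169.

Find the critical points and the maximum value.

Lagrange conditions: y = 2*lambda*x and x = 2*lambda*y
If x = 0 then y = 0, violating the constraint, so x, y != 0.
Dividing: y/x = x/y => x^2 = y^2 => y = x or y = -x
Constraint: 2x^2 = 169 => x^2 = 169/2 => x = +/-sqrt(169/2)
Critical points: (sqrt(169/2), sqrt(169/2)), (-sqrt(169/2), -sqrt(169/2)), (sqrt(169/2), -sqrt(169/2)), (-sqrt(169/2), sqrt(169/2))
  y = x:  xy = x^2 = 169/2  at (sqrt(169/2), sqrt(169/2)) and (-sqrt(169/2), -sqrt(169/2))
  y = -x: xy = -x^2 = -169/2 at (sqrt(169/2), -sqrt(169/2)) and (-sqrt(169/2), sqrt(169/2))
Maximum xy = 169/2 at (sqrt(169/2), sqrt(169/2)) and (-sqrt(169/2), -sqrt(169/2))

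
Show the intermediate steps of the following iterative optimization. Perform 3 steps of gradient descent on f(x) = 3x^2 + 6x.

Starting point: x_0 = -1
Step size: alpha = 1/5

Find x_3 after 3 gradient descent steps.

f(x) = 3x^2 + 6x, f'(x) = 6x + (6)
Step 1: f'(-1) = 0, x_1 = -1 - 1/5 * 0 = -1
Step 2: f'(-1) = 0, x_2 = -1 - 1/5 * 0 = -1
Step 3: f'(-1) = 0, x_3 = -1 - 1/5 * 0 = -1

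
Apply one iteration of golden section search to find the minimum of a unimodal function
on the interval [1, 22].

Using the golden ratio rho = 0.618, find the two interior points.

Golden section search on [1, 22].
Golden ratio rho = 0.618 (approx).
Interior points:
  x_1 = 1 + (1-0.618)*21 = 9.0220
  x_2 = 1 + 0.618*21 = 13.9780
Compare f(x_1) and f(x_2) to determine which subinterval to keep.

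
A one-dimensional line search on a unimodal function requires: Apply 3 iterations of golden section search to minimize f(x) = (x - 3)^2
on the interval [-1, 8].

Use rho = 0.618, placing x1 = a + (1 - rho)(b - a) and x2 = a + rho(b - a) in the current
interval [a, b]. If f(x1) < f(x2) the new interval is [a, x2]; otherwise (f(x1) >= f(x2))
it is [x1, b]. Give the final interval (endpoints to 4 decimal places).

Golden section search for min of f(x) = (x - 3)^2 on [-1, 8].
Each step: x1 = a + (1 - rho)(b - a), x2 = a + rho(b - a); if f(x1) < f(x2) keep [a, x2], otherwise keep [x1, b].
Step 1: [-1.0000, 8.0000], x1=2.4380 (f=0.3158), x2=4.5620 (f=2.4398); f(x1) < f(x2) => keep [-1.0000, 4.5620]
Step 2: [-1.0000, 4.5620], x1=1.1247 (f=3.5168), x2=2.4373 (f=0.3166); f(x1) > f(x2) => keep [1.1247, 4.5620]
Step 3: [1.1247, 4.5620], x1=2.4377 (f=0.3161), x2=3.2489 (f=0.0620); f(x1) > f(x2) => keep [2.4377, 4.5620]
Final interval: [2.4377, 4.5620]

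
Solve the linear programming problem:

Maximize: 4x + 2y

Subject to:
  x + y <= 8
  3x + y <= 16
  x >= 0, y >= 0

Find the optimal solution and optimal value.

Feasible vertices: (0, 0), (0, 8), (4, 4), (16/3, 0)
Objective 4x + 2y at each:
  (0, 0): 0
  (0, 8): 16
  (4, 4): 24
  (16/3, 0): 64/3
Maximum is 24 at (4, 4).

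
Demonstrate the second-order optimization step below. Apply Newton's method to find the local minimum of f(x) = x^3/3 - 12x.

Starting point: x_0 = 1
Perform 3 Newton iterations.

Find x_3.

f(x) = x^3/3 - 12x
f'(x) = x^2 - 12, f''(x) = 2x
Newton update: x_{n+1} = x_n - (x_n^2 - 12)/(2*x_n)
Step 1: x_0 = 1, f'=-11, f''=2, x_1 = 13/2
Step 2: x_1 = 13/2, f'=121/4, f''=13, x_2 = 217/52
Step 3: x_2 = 217/52, f'=14641/2704, f''=217/26, x_3 = 79537/22568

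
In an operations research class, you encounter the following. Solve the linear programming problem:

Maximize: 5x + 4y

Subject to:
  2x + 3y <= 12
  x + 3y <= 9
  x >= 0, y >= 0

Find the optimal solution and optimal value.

Feasible vertices: (0, 0), (0, 3), (3, 2), (6, 0)
Objective 5x + 4y at each:
  (0, 0): 0
  (0, 3): 12
  (3, 2): 23
  (6, 0): 30
Maximum is 30 at (6, 0).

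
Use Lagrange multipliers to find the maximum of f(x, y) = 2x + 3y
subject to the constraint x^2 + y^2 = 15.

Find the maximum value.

Set up Lagrange conditions: grad f = lambda * grad g
  2 = 2*lambda*x
  3 = 2*lambda*y
From these: x/y = 2/3, so x = 2t, y = 3t for some t.
Substitute into constraint: (2t)^2 + (3t)^2 = 15
  t^2 * 13 = 15
  t = sqrt(15/13)
Maximum = 2*x + 3*y = (2^2 + 3^2)*t = 13 * sqrt(15/13) = sqrt(195)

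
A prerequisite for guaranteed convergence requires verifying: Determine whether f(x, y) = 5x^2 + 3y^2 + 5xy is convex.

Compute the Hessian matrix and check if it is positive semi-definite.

f(x,y) = 5x^2 + 3y^2 + 5xy
Hessian H = [[10, 5], [5, 6]]
trace(H) = 16, det(H) = 35
Eigenvalues: (16 +/- sqrt(116)) / 2 = 13.39, 2.615
Since both eigenvalues > 0, f is convex.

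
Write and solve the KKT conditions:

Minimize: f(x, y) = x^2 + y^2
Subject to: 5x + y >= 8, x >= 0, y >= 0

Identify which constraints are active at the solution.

KKT conditions for min x^2 + y^2 s.t. 5x + 1y >= 8, x >= 0, y >= 0:
Stationarity: 2x = mu*5 + mu_x, 2y = mu*1 + mu_y, with mu, mu_x, mu_y >= 0
Complementary slackness: mu*(5x + y - 8) = 0, mu_x*x = 0, mu_y*y = 0
(0, 0) is infeasible (5*0 + 1*0 < 8), so if mu = 0 stationarity would force x = mu_x/2 >= 0, y = mu_y/2 >= 0 with mu_x*x = mu_y*y = 0, i.e. x = y = 0: contradiction. Hence mu > 0 and 5x + y = 8 is active.
Try x > 0, y > 0 (so mu_x = mu_y = 0): x = 5*mu/2, y = 1*mu/2
Substitute: 5*(5*mu/2) + 1*(1*mu/2) = 8
  mu*26/2 = 8 => mu = 8/13
x* = 20/13 > 0, y* = 4/13 > 0, consistent with mu_x = mu_y = 0.
f is convex and the constraints are linear, so this KKT point is the global minimum.
f* = 32/13
Active constraints: 5x + y >= 8 (holds with equality, mu = 8/13 > 0); x >= 0 and y >= 0 are inactive (mu_x = mu_y = 0).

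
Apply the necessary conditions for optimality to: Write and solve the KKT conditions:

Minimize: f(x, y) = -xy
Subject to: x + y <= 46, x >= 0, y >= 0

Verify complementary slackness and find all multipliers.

Problem: min -xy s.t. x + y <= 46 (multiplier lambda), x >= 0 (mu_x), y >= 0 (mu_y)
KKT stationarity: -y + lambda - mu_x = 0, -x + lambda - mu_y = 0, with lambda, mu_x, mu_y >= 0
Complementary slackness: lambda*(x + y - 46) = 0, mu_x*x = 0, mu_y*y = 0
If lambda = 0: y = -mu_x <= 0 and x = -mu_y <= 0 force x = y = 0 with f = 0; but x = y = 23 is feasible with f = -529 < 0, so this is not the minimum. Hence lambda > 0 and x + y = 46.
Try x > 0, y > 0 (so mu_x = mu_y = 0): y = lambda, x = lambda => x = y = lambda
x + y = 46 => 2*lambda = 46 => lambda = 23
x* = y* = 23 > 0, consistent with mu_x = mu_y = 0.
(Any feasible point with x = 0 or y = 0 has f = 0 > -529, so the minimum is not on those boundaries.)
min(-xy) = -529 (i.e. max xy = 529)
Multipliers: lambda = 23, mu_x = 0, mu_y = 0
Complementary slackness: lambda*(x + y - 46) = 23*(23 + 23 - 46) = 0, mu_x*x = 0*23 = 0, mu_y*y = 0*23 = 0. Satisfied.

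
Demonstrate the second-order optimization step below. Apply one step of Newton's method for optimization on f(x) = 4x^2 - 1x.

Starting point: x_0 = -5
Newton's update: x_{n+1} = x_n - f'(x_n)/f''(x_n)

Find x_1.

f(x) = 4x^2 - 1x
f'(x) = 8x + (-1), f''(x) = 8
Newton step: x_1 = x_0 - f'(x_0)/f''(x_0)
f'(-5) = -41
x_1 = -5 - -41/8 = 1/8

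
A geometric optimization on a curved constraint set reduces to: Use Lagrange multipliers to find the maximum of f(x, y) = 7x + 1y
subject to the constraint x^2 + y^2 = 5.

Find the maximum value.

Set up Lagrange conditions: grad f = lambda * grad g
  7 = 2*lambda*x
  1 = 2*lambda*y
From these: x/y = 7/1, so x = 7t, y = 1t for some t.
Substitute into constraint: (7t)^2 + (1t)^2 = 5
  t^2 * 50 = 5
  t = sqrt(5/50)
Maximum = 7*x + 1*y = (7^2 + 1^2)*t = 50 * sqrt(5/50) = sqrt(250)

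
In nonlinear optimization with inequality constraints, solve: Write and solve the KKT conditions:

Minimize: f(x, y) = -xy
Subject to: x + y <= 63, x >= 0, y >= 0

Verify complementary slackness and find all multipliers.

Problem: min -xy s.t. x + y <= 63 (multiplier lambda), x >= 0 (mu_x), y >= 0 (mu_y)
KKT stationarity: -y + lambda - mu_x = 0, -x + lambda - mu_y = 0, with lambda, mu_x, mu_y >= 0
Complementary slackness: lambda*(x + y - 63) = 0, mu_x*x = 0, mu_y*y = 0
If lambda = 0: y = -mu_x <= 0 and x = -mu_y <= 0 force x = y = 0 with f = 0; but x = y = 63/2 is feasible with f = -3969/4 < 0, so this is not the minimum. Hence lambda > 0 and x + y = 63.
Try x > 0, y > 0 (so mu_x = mu_y = 0): y = lambda, x = lambda => x = y = lambda
x + y = 63 => 2*lambda = 63 => lambda = 63/2
x* = y* = 63/2 > 0, consistent with mu_x = mu_y = 0.
(Any feasible point with x = 0 or y = 0 has f = 0 > -3969/4, so the minimum is not on those boundaries.)
min(-xy) = -3969/4 (i.e. max xy = 3969/4)
Multipliers: lambda = 63/2, mu_x = 0, mu_y = 0
Complementary slackness: lambda*(x + y - 63) = 63/2*(63/2 + 63/2 - 63) = 0, mu_x*x = 0*63/2 = 0, mu_y*y = 0*63/2 = 0. Satisfied.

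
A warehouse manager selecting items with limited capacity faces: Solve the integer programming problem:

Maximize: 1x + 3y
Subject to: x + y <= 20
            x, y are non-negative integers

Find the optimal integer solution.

Objective: 1x + 3y, constraint: x + y <= 20
Coefficient of y is 3 > coefficient of x is 1, so allocate the entire budget to y.
Optimal: x = 0, y = 20, value = 60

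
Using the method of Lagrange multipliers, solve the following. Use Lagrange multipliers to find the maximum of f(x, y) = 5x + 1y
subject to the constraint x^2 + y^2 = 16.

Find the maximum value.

Set up Lagrange conditions: grad f = lambda * grad g
  5 = 2*lambda*x
  1 = 2*lambda*y
From these: x/y = 5/1, so x = 5t, y = 1t for some t.
Substitute into constraint: (5t)^2 + (1t)^2 = 16
  t^2 * 26 = 16
  t = sqrt(16/26)
Maximum = 5*x + 1*y = (5^2 + 1^2)*t = 26 * sqrt(16/26) = sqrt(416)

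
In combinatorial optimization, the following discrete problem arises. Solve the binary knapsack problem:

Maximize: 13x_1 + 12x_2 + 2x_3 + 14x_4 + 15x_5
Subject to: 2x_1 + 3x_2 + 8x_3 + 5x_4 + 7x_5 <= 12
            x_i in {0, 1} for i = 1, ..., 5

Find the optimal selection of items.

Items: item 1 (v=13, w=2), item 2 (v=12, w=3), item 3 (v=2, w=8), item 4 (v=14, w=5), item 5 (v=15, w=7)
Capacity: 12
Checking all 32 subsets (w = total weight, v = total value):
  {}: w = 0, v = 0
  {1}: w = 2, v = 13
  {2}: w = 3, v = 12
  {3}: w = 8, v = 2
  {4}: w = 5, v = 14
  {5}: w = 7, v = 15
  {1, 2}: w = 5, v = 25
  {1, 3}: w = 10, v = 15
  {1, 4}: w = 7, v = 27
  {1, 5}: w = 9, v = 28
  {2, 3}: w = 11, v = 14
  {2, 4}: w = 8, v = 26
  {2, 5}: w = 10, v = 27
  {3, 4}: w = 13 > 12, infeasible
  {3, 5}: w = 15 > 12, infeasible
  {4, 5}: w = 12, v = 29
  {1, 2, 3}: w = 13 > 12, infeasible
  {1, 2, 4}: w = 10, v = 39
  {1, 2, 5}: w = 12, v = 40
  {1, 3, 4}: w = 15 > 12, infeasible
  {1, 3, 5}: w = 17 > 12, infeasible
  {1, 4, 5}: w = 14 > 12, infeasible
  {2, 3, 4}: w = 16 > 12, infeasible
  {2, 3, 5}: w = 18 > 12, infeasible
  {2, 4, 5}: w = 15 > 12, infeasible
  {3, 4, 5}: w = 20 > 12, infeasible
  {1, 2, 3, 4}: w = 18 > 12, infeasible
  {1, 2, 3, 5}: w = 20 > 12, infeasible
  {1, 2, 4, 5}: w = 17 > 12, infeasible
  {1, 3, 4, 5}: w = 22 > 12, infeasible
  {2, 3, 4, 5}: w = 23 > 12, infeasible
  {1, 2, 3, 4, 5}: w = 25 > 12, infeasible
Best feasible subset: items [1, 2, 5]
Total weight: 12 <= 12, total value: 40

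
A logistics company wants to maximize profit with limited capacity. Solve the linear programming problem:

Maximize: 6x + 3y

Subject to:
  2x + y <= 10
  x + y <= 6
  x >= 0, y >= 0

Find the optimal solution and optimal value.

Feasible vertices: (0, 0), (0, 6), (4, 2), (5, 0)
Objective 6x + 3y at each:
  (0, 0): 0
  (0, 6): 18
  (4, 2): 30
  (5, 0): 30
Maximum is 30 at (4, 2).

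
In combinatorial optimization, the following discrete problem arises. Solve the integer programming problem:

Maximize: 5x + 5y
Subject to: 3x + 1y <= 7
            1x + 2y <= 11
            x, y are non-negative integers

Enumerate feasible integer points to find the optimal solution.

Constraint 1: 3x + 1y <= 7
Constraint 2: 1x + 2y <= 11
Feasible x range (need y >= 0): 0 <= x <= min(7/3, 11/1) => x in {0, ..., 2}.
Enumerate feasible integer points row by row (the coefficient of y is 5 > 0, so for each x the largest feasible y gives the best value):
  x = 0: y <= min((7 - 3*0)/1, (11 - 1*0)/2) => y in {0, ..., 5}; best 5*0 + 5*5 = 25
  x = 1: y <= min((7 - 3*1)/1, (11 - 1*1)/2) => y in {0, ..., 4}; best 5*1 + 5*4 = 25
  x = 2: y <= min((7 - 3*2)/1, (11 - 1*2)/2) => y in {0, ..., 1}; best 5*2 + 5*1 = 15
The maximum 5x + 5y = 25 is achieved at x = 0, y = 5.
(The same value 25 is also attained at (1, 4).)
Check: 3*0 + 1*5 = 5 <= 7 and 1*0 + 2*5 = 10 <= 11.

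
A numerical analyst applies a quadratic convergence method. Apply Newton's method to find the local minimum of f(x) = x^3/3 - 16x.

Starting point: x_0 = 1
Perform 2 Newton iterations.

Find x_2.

f(x) = x^3/3 - 16x
f'(x) = x^2 - 16, f''(x) = 2x
Newton update: x_{n+1} = x_n - (x_n^2 - 16)/(2*x_n)
Step 1: x_0 = 1, f'=-15, f''=2, x_1 = 17/2
Step 2: x_1 = 17/2, f'=225/4, f''=17, x_2 = 353/68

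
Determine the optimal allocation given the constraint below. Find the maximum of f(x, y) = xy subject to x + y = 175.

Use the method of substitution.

Substitute y = 175 - x into f(x,y) = xy:
g(x) = x(175 - x) = 175x - x^2
g'(x) = 175 - 2x = 0  =>  x = 175/2
y = 175 - 175/2 = 175/2
Maximum value = (175/2) * (175/2) = 30625/4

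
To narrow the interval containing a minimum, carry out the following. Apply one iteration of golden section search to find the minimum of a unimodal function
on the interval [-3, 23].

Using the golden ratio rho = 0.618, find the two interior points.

Golden section search on [-3, 23].
Golden ratio rho = 0.618 (approx).
Interior points:
  x_1 = -3 + (1-0.618)*26 = 6.9320
  x_2 = -3 + 0.618*26 = 13.0680
Compare f(x_1) and f(x_2) to determine which subinterval to keep.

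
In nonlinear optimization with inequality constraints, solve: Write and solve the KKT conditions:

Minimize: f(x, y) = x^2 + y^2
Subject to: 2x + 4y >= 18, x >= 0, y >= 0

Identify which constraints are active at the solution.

KKT conditions for min x^2 + y^2 s.t. 2x + 4y >= 18, x >= 0, y >= 0:
Stationarity: 2x = mu*2 + mu_x, 2y = mu*4 + mu_y, with mu, mu_x, mu_y >= 0
Complementary slackness: mu*(2x + 4y - 18) = 0, mu_x*x = 0, mu_y*y = 0
(0, 0) is infeasible (2*0 + 4*0 < 18), so if mu = 0 stationarity would force x = mu_x/2 >= 0, y = mu_y/2 >= 0 with mu_x*x = mu_y*y = 0, i.e. x = y = 0: contradiction. Hence mu > 0 and 2x + 4y = 18 is active.
Try x > 0, y > 0 (so mu_x = mu_y = 0): x = 2*mu/2, y = 4*mu/2
Substitute: 2*(2*mu/2) + 4*(4*mu/2) = 18
  mu*20/2 = 18 => mu = 9/5
x* = 9/5 > 0, y* = 18/5 > 0, consistent with mu_x = mu_y = 0.
f is convex and the constraints are linear, so this KKT point is the global minimum.
f* = 81/5
Active constraints: 2x + 4y >= 18 (holds with equality, mu = 9/5 > 0); x >= 0 and y >= 0 are inactive (mu_x = mu_y = 0).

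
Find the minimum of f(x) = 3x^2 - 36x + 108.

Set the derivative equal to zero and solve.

f(x) = 3x^2 - 36x + 108
f'(x) = 6x + (-36) = 0
x = 36/6 = 6
f(6) = 0
Since f''(x) = 6 > 0, this is a minimum.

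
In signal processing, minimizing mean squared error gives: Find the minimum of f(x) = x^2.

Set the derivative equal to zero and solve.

f(x) = x^2
f'(x) = 2x + (0) = 0
x = 0/2 = 0
f(0) = 0
Since f''(x) = 2 > 0, this is a minimum.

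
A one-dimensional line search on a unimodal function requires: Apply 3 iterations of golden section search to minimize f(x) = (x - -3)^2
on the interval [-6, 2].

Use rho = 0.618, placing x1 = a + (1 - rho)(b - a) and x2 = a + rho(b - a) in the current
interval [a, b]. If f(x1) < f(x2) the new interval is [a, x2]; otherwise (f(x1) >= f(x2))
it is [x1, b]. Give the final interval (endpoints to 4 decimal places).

Golden section search for min of f(x) = (x - -3)^2 on [-6, 2].
Each step: x1 = a + (1 - rho)(b - a), x2 = a + rho(b - a); if f(x1) < f(x2) keep [a, x2], otherwise keep [x1, b].
Step 1: [-6.0000, 2.0000], x1=-2.9440 (f=0.0031), x2=-1.0560 (f=3.7791); f(x1) < f(x2) => keep [-6.0000, -1.0560]
Step 2: [-6.0000, -1.0560], x1=-4.1114 (f=1.2352), x2=-2.9446 (f=0.0031); f(x1) > f(x2) => keep [-4.1114, -1.0560]
Step 3: [-4.1114, -1.0560], x1=-2.9442 (f=0.0031), x2=-2.2232 (f=0.6035); f(x1) < f(x2) => keep [-4.1114, -2.2232]
Final interval: [-4.1114, -2.2232]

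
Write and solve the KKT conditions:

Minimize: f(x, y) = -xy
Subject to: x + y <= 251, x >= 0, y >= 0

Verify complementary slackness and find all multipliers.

Problem: min -xy s.t. x + y <= 251 (multiplier lambda), x >= 0 (mu_x), y >= 0 (mu_y)
KKT stationarity: -y + lambda - mu_x = 0, -x + lambda - mu_y = 0, with lambda, mu_x, mu_y >= 0
Complementary slackness: lambda*(x + y - 251) = 0, mu_x*x = 0, mu_y*y = 0
If lambda = 0: y = -mu_x <= 0 and x = -mu_y <= 0 force x = y = 0 with f = 0; but x = y = 251/2 is feasible with f = -63001/4 < 0, so this is not the minimum. Hence lambda > 0 and x + y = 251.
Try x > 0, y > 0 (so mu_x = mu_y = 0): y = lambda, x = lambda => x = y = lambda
x + y = 251 => 2*lambda = 251 => lambda = 251/2
x* = y* = 251/2 > 0, consistent with mu_x = mu_y = 0.
(Any feasible point with x = 0 or y = 0 has f = 0 > -63001/4, so the minimum is not on those boundaries.)
min(-xy) = -63001/4 (i.e. max xy = 63001/4)
Multipliers: lambda = 251/2, mu_x = 0, mu_y = 0
Complementary slackness: lambda*(x + y - 251) = 251/2*(251/2 + 251/2 - 251) = 0, mu_x*x = 0*251/2 = 0, mu_y*y = 0*251/2 = 0. Satisfied.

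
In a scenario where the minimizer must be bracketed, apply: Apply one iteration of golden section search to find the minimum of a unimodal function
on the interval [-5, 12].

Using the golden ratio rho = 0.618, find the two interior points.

Golden section search on [-5, 12].
Golden ratio rho = 0.618 (approx).
Interior points:
  x_1 = -5 + (1-0.618)*17 = 1.4940
  x_2 = -5 + 0.618*17 = 5.5060
Compare f(x_1) and f(x_2) to determine which subinterval to keep.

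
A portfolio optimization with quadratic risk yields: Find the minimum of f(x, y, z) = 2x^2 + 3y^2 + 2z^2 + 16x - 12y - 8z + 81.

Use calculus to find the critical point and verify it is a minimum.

f(x,y,z) = 2x^2 + 3y^2 + 2z^2 + 16x - 12y - 8z + 81
df/dx = 4x + (16) = 0 => x = -4
df/dy = 6y + (-12) = 0 => y = 2
df/dz = 4z + (-8) = 0 => z = 2
f(-4,2,2) = 2*(-4)^2 + 3*(2)^2 + 2*(2)^2 + 16*(-4) + -12*(2) + -8*(2) + 81 = 29
Hessian is diagonal with entries 4, 6, 4 > 0, confirmed minimum.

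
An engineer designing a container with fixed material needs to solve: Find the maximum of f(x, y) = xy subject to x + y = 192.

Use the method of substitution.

Substitute y = 192 - x into f(x,y) = xy:
g(x) = x(192 - x) = 192x - x^2
g'(x) = 192 - 2x = 0  =>  x = 96
y = 192 - 96 = 96
Maximum value = 96 * 96 = 9216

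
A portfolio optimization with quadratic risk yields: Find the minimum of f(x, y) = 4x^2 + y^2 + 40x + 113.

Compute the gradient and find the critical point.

f(x,y) = 4x^2 + y^2 + 40x + 113
df/dx = 8x + (40) = 0  =>  x = -5
df/dy = 2y + (0) = 0  =>  y = 0
f(-5, 0) = 4*(-5)^2 + 1*(0)^2 + 40*(-5) + 113 = 13
Hessian is diagonal with entries 8, 2 > 0, so this is a minimum.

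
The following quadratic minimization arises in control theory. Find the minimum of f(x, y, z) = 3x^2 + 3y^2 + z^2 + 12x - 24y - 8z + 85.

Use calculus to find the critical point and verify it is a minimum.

f(x,y,z) = 3x^2 + 3y^2 + z^2 + 12x - 24y - 8z + 85
df/dx = 6x + (12) = 0 => x = -2
df/dy = 6y + (-24) = 0 => y = 4
df/dz = 2z + (-8) = 0 => z = 4
f(-2,4,4) = 3*(-2)^2 + 3*(4)^2 + 1*(4)^2 + 12*(-2) + -24*(4) + -8*(4) + 85 = 9
Hessian is diagonal with entries 6, 6, 2 > 0, confirmed minimum.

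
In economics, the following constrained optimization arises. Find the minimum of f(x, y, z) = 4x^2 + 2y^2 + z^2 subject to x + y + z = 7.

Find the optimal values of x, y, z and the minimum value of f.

Using Lagrange multipliers on f = 4x^2 + 2y^2 + z^2 with constraint x + y + z = 7:
Conditions: 2*4*x = lambda, 2*2*y = lambda, 2*1*z = lambda
So x = lambda/8, y = lambda/4, z = lambda/2
Substituting into constraint: lambda * (7/8) = 7
lambda = 8
x = 1, y = 2, z = 4
Minimum value = 28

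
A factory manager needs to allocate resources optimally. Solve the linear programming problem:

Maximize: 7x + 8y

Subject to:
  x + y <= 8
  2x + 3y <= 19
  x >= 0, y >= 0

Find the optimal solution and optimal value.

Feasible vertices: (0, 0), (0, 19/3), (5, 3), (8, 0)
Objective 7x + 8y at each:
  (0, 0): 0
  (0, 19/3): 152/3
  (5, 3): 59
  (8, 0): 56
Maximum is 59 at (5, 3).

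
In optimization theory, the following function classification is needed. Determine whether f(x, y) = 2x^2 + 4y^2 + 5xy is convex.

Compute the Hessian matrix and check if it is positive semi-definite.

f(x,y) = 2x^2 + 4y^2 + 5xy
Hessian H = [[4, 5], [5, 8]]
trace(H) = 12, det(H) = 7
Eigenvalues: (12 +/- sqrt(116)) / 2 = 11.39, 0.6148
Since both eigenvalues > 0, f is convex.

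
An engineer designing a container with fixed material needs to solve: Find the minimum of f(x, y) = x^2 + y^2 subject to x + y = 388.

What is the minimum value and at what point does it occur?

Substitute y = 388 - x into f(x,y) = x^2 + y^2:
g(x) = x^2 + (388 - x)^2 = 2x^2 - 776x + 150544
g'(x) = 4x - 776 = 0  =>  x = 194
y = 388 - 194 = 194
Minimum value = 194^2 + 194^2 = 75272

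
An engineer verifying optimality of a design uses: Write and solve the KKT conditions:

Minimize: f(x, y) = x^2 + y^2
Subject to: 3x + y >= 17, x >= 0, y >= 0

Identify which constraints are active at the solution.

KKT conditions for min x^2 + y^2 s.t. 3x + 1y >= 17, x >= 0, y >= 0:
Stationarity: 2x = mu*3 + mu_x, 2y = mu*1 + mu_y, with mu, mu_x, mu_y >= 0
Complementary slackness: mu*(3x + y - 17) = 0, mu_x*x = 0, mu_y*y = 0
(0, 0) is infeasible (3*0 + 1*0 < 17), so if mu = 0 stationarity would force x = mu_x/2 >= 0, y = mu_y/2 >= 0 with mu_x*x = mu_y*y = 0, i.e. x = y = 0: contradiction. Hence mu > 0 and 3x + y = 17 is active.
Try x > 0, y > 0 (so mu_x = mu_y = 0): x = 3*mu/2, y = 1*mu/2
Substitute: 3*(3*mu/2) + 1*(1*mu/2) = 17
  mu*10/2 = 17 => mu = 17/5
x* = 51/10 > 0, y* = 17/10 > 0, consistent with mu_x = mu_y = 0.
f is convex and the constraints are linear, so this KKT point is the global minimum.
f* = 289/10
Active constraints: 3x + y >= 17 (holds with equality, mu = 17/5 > 0); x >= 0 and y >= 0 are inactive (mu_x = mu_y = 0).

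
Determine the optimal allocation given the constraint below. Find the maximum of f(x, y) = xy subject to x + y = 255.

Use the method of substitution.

Substitute y = 255 - x into f(x,y) = xy:
g(x) = x(255 - x) = 255x - x^2
g'(x) = 255 - 2x = 0  =>  x = 255/2
y = 255 - 255/2 = 255/2
Maximum value = (255/2) * (255/2) = 65025/4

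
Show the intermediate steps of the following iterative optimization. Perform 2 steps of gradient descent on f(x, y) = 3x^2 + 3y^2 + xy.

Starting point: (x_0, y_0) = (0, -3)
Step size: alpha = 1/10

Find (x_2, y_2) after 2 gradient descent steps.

f(x,y) = 3x^2 + 3y^2 + xy
grad_x = 6x + 1y, grad_y = 6y + 1x
Step 1: grad = (-3, -18), (3/10, -6/5)
Step 2: grad = (3/5, -69/10), (6/25, -51/100)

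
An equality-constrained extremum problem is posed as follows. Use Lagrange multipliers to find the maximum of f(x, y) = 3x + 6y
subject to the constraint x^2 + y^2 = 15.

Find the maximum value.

Set up Lagrange conditions: grad f = lambda * grad g
  3 = 2*lambda*x
  6 = 2*lambda*y
From these: x/y = 3/6, so x = 3t, y = 6t for some t.
Substitute into constraint: (3t)^2 + (6t)^2 = 15
  t^2 * 45 = 15
  t = sqrt(15/45)
Maximum = 3*x + 6*y = (3^2 + 6^2)*t = 45 * sqrt(15/45) = sqrt(675)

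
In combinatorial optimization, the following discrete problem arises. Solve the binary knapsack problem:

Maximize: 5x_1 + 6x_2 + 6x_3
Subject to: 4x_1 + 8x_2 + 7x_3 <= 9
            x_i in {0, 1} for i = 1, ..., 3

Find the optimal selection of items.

Items: item 1 (v=5, w=4), item 2 (v=6, w=8), item 3 (v=6, w=7)
Capacity: 9
Checking all 8 subsets (w = total weight, v = total value):
  {}: w = 0, v = 0
  {1}: w = 4, v = 5
  {2}: w = 8, v = 6
  {3}: w = 7, v = 6
  {1, 2}: w = 12 > 9, infeasible
  {1, 3}: w = 11 > 9, infeasible
  {2, 3}: w = 15 > 9, infeasible
  {1, 2, 3}: w = 19 > 9, infeasible
Best feasible subset: items [2]
(The same value 6 is also attained by {3}.)
Total weight: 8 <= 9, total value: 6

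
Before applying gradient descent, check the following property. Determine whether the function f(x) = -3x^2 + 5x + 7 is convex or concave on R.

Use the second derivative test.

f(x) = -3x^2 + 5x + 7
f'(x) = -6x + 5
f''(x) = -6
Since f''(x) = -6 < 0 for all x, f is concave on R.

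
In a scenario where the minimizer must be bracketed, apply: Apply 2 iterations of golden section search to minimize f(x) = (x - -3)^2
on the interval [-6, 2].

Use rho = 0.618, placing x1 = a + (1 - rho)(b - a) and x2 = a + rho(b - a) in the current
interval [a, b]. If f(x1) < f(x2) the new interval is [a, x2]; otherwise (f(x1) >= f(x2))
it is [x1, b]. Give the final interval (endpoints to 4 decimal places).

Golden section search for min of f(x) = (x - -3)^2 on [-6, 2].
Each step: x1 = a + (1 - rho)(b - a), x2 = a + rho(b - a); if f(x1) < f(x2) keep [a, x2], otherwise keep [x1, b].
Step 1: [-6.0000, 2.0000], x1=-2.9440 (f=0.0031), x2=-1.0560 (f=3.7791); f(x1) < f(x2) => keep [-6.0000, -1.0560]
Step 2: [-6.0000, -1.0560], x1=-4.1114 (f=1.2352), x2=-2.9446 (f=0.0031); f(x1) > f(x2) => keep [-4.1114, -1.0560]
Final interval: [-4.1114, -1.0560]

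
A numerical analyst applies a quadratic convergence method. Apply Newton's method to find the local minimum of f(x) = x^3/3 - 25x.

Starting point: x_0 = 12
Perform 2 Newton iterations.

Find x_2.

f(x) = x^3/3 - 25x
f'(x) = x^2 - 25, f''(x) = 2x
Newton update: x_{n+1} = x_n - (x_n^2 - 25)/(2*x_n)
Step 1: x_0 = 12, f'=119, f''=24, x_1 = 169/24
Step 2: x_1 = 169/24, f'=14161/576, f''=169/12, x_2 = 42961/8112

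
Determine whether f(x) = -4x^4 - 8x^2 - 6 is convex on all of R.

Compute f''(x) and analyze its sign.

f(x) = -4x^4 - 8x^2 - 6
f'(x) = -16x^3 + -16x
f''(x) = -48x^2 + -16
f''(x) = -48x^2 + -16 <= -16 < 0 for all x
Therefore, f is concave on R.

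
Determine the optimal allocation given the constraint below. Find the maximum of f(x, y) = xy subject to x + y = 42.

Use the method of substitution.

Substitute y = 42 - x into f(x,y) = xy:
g(x) = x(42 - x) = 42x - x^2
g'(x) = 42 - 2x = 0  =>  x = 21
y = 42 - 21 = 21
Maximum value = 21 * 21 = 441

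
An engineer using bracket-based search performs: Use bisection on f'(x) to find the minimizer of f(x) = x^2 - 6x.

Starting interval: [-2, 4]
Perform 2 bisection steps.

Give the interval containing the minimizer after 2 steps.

Finding critical point of f(x) = x^2 - 6x using bisection on f'(x) = 2x + -6.
f'(x) = 0 when x = 3.
Starting interval: [-2, 4]
Step 1: mid = 1, f'(mid) = -4, new interval = [1, 4]
Step 2: mid = 5/2, f'(mid) = -1, new interval = [5/2, 4]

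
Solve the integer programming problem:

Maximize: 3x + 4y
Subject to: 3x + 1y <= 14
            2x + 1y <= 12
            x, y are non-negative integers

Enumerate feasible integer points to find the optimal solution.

Constraint 1: 3x + 1y <= 14
Constraint 2: 2x + 1y <= 12
Feasible x range (need y >= 0): 0 <= x <= min(14/3, 12/2) => x in {0, ..., 4}.
Enumerate feasible integer points row by row (the coefficient of y is 4 > 0, so for each x the largest feasible y gives the best value):
  x = 0: y <= min((14 - 3*0)/1, (12 - 2*0)/1) => y in {0, ..., 12}; best 3*0 + 4*12 = 48
  x = 1: y <= min((14 - 3*1)/1, (12 - 2*1)/1) => y in {0, ..., 10}; best 3*1 + 4*10 = 43
  x = 2: y <= min((14 - 3*2)/1, (12 - 2*2)/1) => y in {0, ..., 8}; best 3*2 + 4*8 = 38
  x = 3: y <= min((14 - 3*3)/1, (12 - 2*3)/1) => y in {0, ..., 5}; best 3*3 + 4*5 = 29
  x = 4: y <= min((14 - 3*4)/1, (12 - 2*4)/1) => y in {0, ..., 2}; best 3*4 + 4*2 = 20
The maximum 3x + 4y = 48 is achieved at x = 0, y = 12.
Check: 3*0 + 1*12 = 12 <= 14 and 2*0 + 1*12 = 12 <= 12.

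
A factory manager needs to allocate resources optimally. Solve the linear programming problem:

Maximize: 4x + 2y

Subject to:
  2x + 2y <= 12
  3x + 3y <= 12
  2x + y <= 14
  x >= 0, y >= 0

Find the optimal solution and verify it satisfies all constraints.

Feasible vertices: (0, 0), (0, 4), (4, 0)
Objective 4x + 2y at each vertex:
  (0, 0): 0
  (0, 4): 8
  (4, 0): 16
Maximum is 16 at (4, 0).
Verify constraints at (x, y) = (4, 0):
  2*4 + 2*0 = 8 <= 12
  3*4 + 3*0 = 12 <= 12 (active)
  2*4 + 1*0 = 8 <= 14
  x = 4 >= 0, y = 0 >= 0. All constraints satisfied.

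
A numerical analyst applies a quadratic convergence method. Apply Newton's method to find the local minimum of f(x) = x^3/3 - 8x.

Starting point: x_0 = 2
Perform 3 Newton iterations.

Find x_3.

f(x) = x^3/3 - 8x
f'(x) = x^2 - 8, f''(x) = 2x
Newton update: x_{n+1} = x_n - (x_n^2 - 8)/(2*x_n)
Step 1: x_0 = 2, f'=-4, f''=4, x_1 = 3
Step 2: x_1 = 3, f'=1, f''=6, x_2 = 17/6
Step 3: x_2 = 17/6, f'=1/36, f''=17/3, x_3 = 577/204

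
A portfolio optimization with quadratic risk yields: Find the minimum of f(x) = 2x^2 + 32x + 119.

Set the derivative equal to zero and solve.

f(x) = 2x^2 + 32x + 119
f'(x) = 4x + (32) = 0
x = -32/4 = -8
f(-8) = -9
Since f''(x) = 4 > 0, this is a minimum.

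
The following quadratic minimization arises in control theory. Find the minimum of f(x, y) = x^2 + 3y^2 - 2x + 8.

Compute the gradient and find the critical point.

f(x,y) = x^2 + 3y^2 - 2x + 8
df/dx = 2x + (-2) = 0  =>  x = 1
df/dy = 6y + (0) = 0  =>  y = 0
f(1, 0) = 1*(1)^2 + 3*(0)^2 + -2*(1) + 8 = 7
Hessian is diagonal with entries 2, 6 > 0, so this is a minimum.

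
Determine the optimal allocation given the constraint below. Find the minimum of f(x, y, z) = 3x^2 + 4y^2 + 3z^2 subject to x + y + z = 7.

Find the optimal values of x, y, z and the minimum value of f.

Using Lagrange multipliers on f = 3x^2 + 4y^2 + 3z^2 with constraint x + y + z = 7:
Conditions: 2*3*x = lambda, 2*4*y = lambda, 2*3*z = lambda
So x = lambda/6, y = lambda/8, z = lambda/6
Substituting into constraint: lambda * (11/24) = 7
lambda = 168/11
x = 28/11, y = 21/11, z = 28/11
Minimum value = 588/11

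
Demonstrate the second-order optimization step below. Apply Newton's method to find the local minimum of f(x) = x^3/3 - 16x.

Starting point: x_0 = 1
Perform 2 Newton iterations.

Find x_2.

f(x) = x^3/3 - 16x
f'(x) = x^2 - 16, f''(x) = 2x
Newton update: x_{n+1} = x_n - (x_n^2 - 16)/(2*x_n)
Step 1: x_0 = 1, f'=-15, f''=2, x_1 = 17/2
Step 2: x_1 = 17/2, f'=225/4, f''=17, x_2 = 353/68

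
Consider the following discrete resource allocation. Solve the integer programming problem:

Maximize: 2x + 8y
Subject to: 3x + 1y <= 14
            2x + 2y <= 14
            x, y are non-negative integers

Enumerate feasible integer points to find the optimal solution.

Constraint 1: 3x + 1y <= 14
Constraint 2: 2x + 2y <= 14
Feasible x range (need y >= 0): 0 <= x <= min(14/3, 14/2) => x in {0, ..., 4}.
Enumerate feasible integer points row by row (the coefficient of y is 8 > 0, so for each x the largest feasible y gives the best value):
  x = 0: y <= min((14 - 3*0)/1, (14 - 2*0)/2) => y in {0, ..., 7}; best 2*0 + 8*7 = 56
  x = 1: y <= min((14 - 3*1)/1, (14 - 2*1)/2) => y in {0, ..., 6}; best 2*1 + 8*6 = 50
  x = 2: y <= min((14 - 3*2)/1, (14 - 2*2)/2) => y in {0, ..., 5}; best 2*2 + 8*5 = 44
  x = 3: y <= min((14 - 3*3)/1, (14 - 2*3)/2) => y in {0, ..., 4}; best 2*3 + 8*4 = 38
  x = 4: y <= min((14 - 3*4)/1, (14 - 2*4)/2) => y in {0, ..., 2}; best 2*4 + 8*2 = 24
The maximum 2x + 8y = 56 is achieved at x = 0, y = 7.
Check: 3*0 + 1*7 = 7 <= 14 and 2*0 + 2*7 = 14 <= 14.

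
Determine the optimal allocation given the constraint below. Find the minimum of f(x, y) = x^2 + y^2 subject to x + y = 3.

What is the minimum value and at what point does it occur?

Substitute y = 3 - x into f(x,y) = x^2 + y^2:
g(x) = x^2 + (3 - x)^2 = 2x^2 - 6x + 9
g'(x) = 4x - 6 = 0  =>  x = 3/2
y = 3 - 3/2 = 3/2
Minimum value = (3/2)^2 + (3/2)^2 = 9/2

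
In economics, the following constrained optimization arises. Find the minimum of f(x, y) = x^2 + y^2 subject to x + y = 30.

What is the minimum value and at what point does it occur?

Substitute y = 30 - x into f(x,y) = x^2 + y^2:
g(x) = x^2 + (30 - x)^2 = 2x^2 - 60x + 900
g'(x) = 4x - 60 = 0  =>  x = 15
y = 30 - 15 = 15
Minimum value = 15^2 + 15^2 = 450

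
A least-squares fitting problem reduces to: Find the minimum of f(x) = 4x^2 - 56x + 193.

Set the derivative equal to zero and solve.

f(x) = 4x^2 - 56x + 193
f'(x) = 8x + (-56) = 0
x = 56/8 = 7
f(7) = -3
Since f''(x) = 8 > 0, this is a minimum.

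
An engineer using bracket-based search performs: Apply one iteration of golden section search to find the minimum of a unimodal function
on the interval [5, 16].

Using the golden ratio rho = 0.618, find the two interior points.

Golden section search on [5, 16].
Golden ratio rho = 0.618 (approx).
Interior points:
  x_1 = 5 + (1-0.618)*11 = 9.2020
  x_2 = 5 + 0.618*11 = 11.7980
Compare f(x_1) and f(x_2) to determine which subinterval to keep.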